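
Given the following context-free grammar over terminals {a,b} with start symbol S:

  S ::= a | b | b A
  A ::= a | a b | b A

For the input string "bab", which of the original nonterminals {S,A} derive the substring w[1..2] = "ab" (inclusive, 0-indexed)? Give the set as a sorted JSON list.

Convert to CNF:
  S -> T1 A | a | b
  A -> T0 T1 | T1 A | a
  T0 -> a
  T1 -> b

CYK fill, restricted to cells inside w[1..2]:
  T[1,1] 'a' = {A,S,T0}  orig:{A,S}
  T[2,2] 'b' = {S,T1}  orig:{S}
  T[1,2] 'ab' = {A}

Original NTs in T[1,2] deriving "ab": ["A"]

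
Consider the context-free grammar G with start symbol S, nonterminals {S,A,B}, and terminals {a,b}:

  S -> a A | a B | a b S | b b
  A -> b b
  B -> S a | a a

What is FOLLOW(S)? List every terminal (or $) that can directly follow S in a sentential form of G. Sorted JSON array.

Compute FIRST by fixpoint:
[1]
  A via A→b b: +{b}
  B via B→a a: +{a}
  S via S→a A: +{a}
  S via S→b b: +{b}
  FIRST[S]={a,b}  FIRST[A]={b}  FIRST[B]={a}
[2]
  B via B→S a: +{b}
  FIRST[S]={a,b}  FIRST[A]={b}  FIRST[B]={a,b}
[3] (no change)
  FIRST[S]={a,b}  FIRST[A]={b}  FIRST[B]={a,b}

FOLLOW iteration:
seed FOLLOW(S) with $
round 1:
  B→S a: FOLLOW(S) ⊇ FIRST(a) = {a}; new: +{a}
  S→a A: FOLLOW(A) ⊇ FOLLOW(S) ⊇ {$,a}; new: +{$,a}
  S→a B: FOLLOW(B) ⊇ FOLLOW(S) ⊇ {$,a}; new: +{$,a}
  FOLLOW[S]={$,a}  FOLLOW[A]={$,a}  FOLLOW[B]={$,a}
round 2: — fixpoint
  FOLLOW[S]={$,a}  FOLLOW[A]={$,a}  FOLLOW[B]={$,a}

FOLLOW(S) = ["$", "a"]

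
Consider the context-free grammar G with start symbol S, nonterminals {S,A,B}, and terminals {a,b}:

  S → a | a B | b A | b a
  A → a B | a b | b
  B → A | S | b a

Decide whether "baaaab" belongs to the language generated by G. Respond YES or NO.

CNF form of G:
  S -> T0 B | T1 A | T1 T0 | a
  A -> T0 B | T0 T1 | b
  B -> T0 B | T0 T1 | T1 A | T1 T0 | a | b
  T0 -> a
  T1 -> b

Fill CYK table bottom-up:
  [0..0]={A,B,T1}  "b"  orig:{A,B}
  [1..1]={B,S,T0}  "a"  orig:{B,S}
  [2..2]={B,S,T0}  "a"  orig:{B,S}
  [3..3]={B,S,T0}  "a"  orig:{B,S}
  [4..4]={B,S,T0}  "a"  orig:{B,S}
  [5..5]={A,B,T1}  "b"  orig:{A,B}
  [0..1]={B,S}  "ba"
  [1..2]={A,B,S}  "aa"
  [2..3]={A,B,S}  "aa"
  [3..4]={A,B,S}  "aa"
  [4..5]={A,B,S}  "ab"
  [0..2]={B,S}  "baa"
  [1..3]={A,B,S}  "aaa"
  [2..4]={A,B,S}  "aaa"
  [3..5]={A,B,S}  "aab"
  [0..3]={B,S}  "baaa"
  [1..4]={A,B,S}  "aaaa"
  [2..5]={A,B,S}  "aaab"
  [0..4]={B,S}  "baaaa"
  [1..5]={A,B,S}  "aaaab"
  [0..5]={B,S}  "baaaab"

S ∈ T[0,5] ⇒ YES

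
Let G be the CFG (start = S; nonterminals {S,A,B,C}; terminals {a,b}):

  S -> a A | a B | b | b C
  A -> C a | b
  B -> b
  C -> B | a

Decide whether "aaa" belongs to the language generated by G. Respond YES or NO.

CNF form of G:
  S -> T0 A | T0 B | T1 C | b
  A -> C T0 | b
  B -> b
  C -> a | b
  T0 -> a
  T1 -> b

Fill CYK table bottom-up:
  [0..0]={C,T0}  "a"  orig:{C}
  [1..1]={C,T0}  "a"  orig:{C}
  [2..2]={C,T0}  "a"  orig:{C}
  [0..1]={A}  "aa"
  [1..2]={A}  "aa"
  [0..2]={S}  "aaa"

S ∈ T[0,2] ⇒ YES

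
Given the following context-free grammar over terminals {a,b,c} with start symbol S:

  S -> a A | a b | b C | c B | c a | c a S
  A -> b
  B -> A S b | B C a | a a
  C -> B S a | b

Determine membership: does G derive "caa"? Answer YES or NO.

CNF form of G:
  S -> T0 C | T1 A | T1 T0 | T2 B | T2 T1 | T2 X6
  A -> b
  B -> A X3 | B X4 | T1 T1
  C -> B X5 | b
  T0 -> b
  T1 -> a
  T2 -> c
  X3 -> S T0
  X4 -> C T1
  X5 -> S T1
  X6 -> T1 S

CYK table (by increasing span):
  [0..0]={T2}  "c"  orig:{}
  [1..1]={T1}  "a"  orig:{}
  [2..2]={T1}  "a"  orig:{}
  [0..1]={S}  "ca"
  [1..2]={B}  "aa"
  [0..2]={S,X5}  "caa"  orig:{S}

S ∈ T[0,2] ⇒ YES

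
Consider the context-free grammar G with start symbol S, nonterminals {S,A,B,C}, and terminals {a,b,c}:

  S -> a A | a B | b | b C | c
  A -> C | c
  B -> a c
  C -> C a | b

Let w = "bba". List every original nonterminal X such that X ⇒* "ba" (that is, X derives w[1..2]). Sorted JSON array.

Convert to CNF:
  S -> T0 A | T0 B | T2 C | b | c
  A -> C T0 | b | c
  B -> T0 T1
  C -> C T0 | b
  T0 -> a
  T1 -> c
  T2 -> b

CYK table (by increasing span) (cells [i..j] with 1 ≤ i ≤ j ≤ 2 only):
  T[1,1] 'b' = {A,C,S,T2}  orig:{A,C,S}
  T[2,2] 'a' = {T0}  orig:{}
  T[1,2] 'ba' = {A,C}

Original NTs in T[1,2] deriving "ba": ["A", "C"]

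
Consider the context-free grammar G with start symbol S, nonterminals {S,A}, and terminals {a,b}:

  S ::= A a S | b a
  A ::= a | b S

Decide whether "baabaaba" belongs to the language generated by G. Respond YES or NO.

CNF form of G:
  S -> A X2 | T0 T1
  A -> T0 S | a
  T0 -> b
  T1 -> a
  X2 -> T1 S

Fill CYK table bottom-up:
  [0..0]={T0}  "b"  orig:{}
  [1..1]={A,T1}  "a"  orig:{A}
  [2..2]={A,T1}  "a"  orig:{A}
  [3..3]={T0}  "b"  orig:{}
  [4..4]={A,T1}  "a"  orig:{A}
  [5..5]={A,T1}  "a"  orig:{A}
  [6..6]={T0}  "b"  orig:{}
  [7..7]={A,T1}  "a"  orig:{A}
  [0..1]={S}  "ba"
  [1..2]=∅  "aa"
  [2..3]=∅  "ab"
  [3..4]={S}  "ba"
  [4..5]=∅  "aa"
  [5..6]=∅  "ab"
  [6..7]={S}  "ba"
  [0..2]=∅  "baa"
  [1..3]=∅  "aab"
  [2..4]={X2}  "aba"  orig:{}
  [3..5]=∅  "baa"
  [4..6]=∅  "aab"
  [5..7]={X2}  "aba"  orig:{}
  [0..3]=∅  "baab"
  [1..4]={S}  "aaba"
  [2..5]=∅  "abaa"
  [3..6]=∅  "baab"
  [4..7]={S}  "aaba"
  [0..4]={A}  "baaba"
  [1..5]=∅  "aabaa"
  [2..6]=∅  "abaab"
  [3..7]={A}  "baaba"
  [0..5]=∅  "baabaa"
  [1..6]=∅  "aabaab"
  [2..7]=∅  "abaaba"
  [0..6]=∅  "baabaab"
  [1..7]=∅  "aabaaba"
  [0..7]={S}  "baabaaba"

S ∈ T[0,7] ⇒ YES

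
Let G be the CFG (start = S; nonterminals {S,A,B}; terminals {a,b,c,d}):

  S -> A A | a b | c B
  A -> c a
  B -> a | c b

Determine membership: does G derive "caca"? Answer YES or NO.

CNF form of G:
  S -> A A | T0 B | T1 T2
  A -> T0 T1
  B -> T0 T2 | a
  T0 -> c
  T1 -> a
  T2 -> b

CYK table (by increasing span):
  cell(0,0) c: {T0}  orig:{}
  cell(1,1) a: {B,T1}  orig:{B}
  cell(2,2) c: {T0}  orig:{}
  cell(3,3) a: {B,T1}  orig:{B}
  cell(0,1) ca: {A,S}
  cell(1,2) ac: ∅
  cell(2,3) ca: {A,S}
  cell(0,2) cac: ∅
  cell(1,3) aca: ∅
  cell(0,3) caca: {S}

S ∈ T[0,3] ⇒ YES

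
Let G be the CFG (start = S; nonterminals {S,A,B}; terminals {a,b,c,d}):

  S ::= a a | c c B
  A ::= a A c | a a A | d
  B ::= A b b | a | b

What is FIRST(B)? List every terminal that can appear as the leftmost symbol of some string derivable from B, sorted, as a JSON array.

Compute FIRST by fixpoint:
[1]
  A via A→a A c: +{a}
  A via A→d: +{d}
  B via B→A b b: +{a,d}
  B via B→b: +{b}
  S via S→a a: +{a}
  S via S→c c B: +{c}
  FIRST(S)={a,c}  FIRST(A)={a,d}  FIRST(B)={a,b,d}
[2] (stable)
  FIRST(S)={a,c}  FIRST(A)={a,d}  FIRST(B)={a,b,d}

FIRST(B) = ["a", "b", "d"]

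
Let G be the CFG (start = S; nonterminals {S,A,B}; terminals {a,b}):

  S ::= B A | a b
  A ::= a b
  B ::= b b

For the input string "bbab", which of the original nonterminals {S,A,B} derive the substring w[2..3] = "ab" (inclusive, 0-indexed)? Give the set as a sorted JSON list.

CNF form of G:
  S -> B A | T0 T1
  A -> T0 T1
  B -> T1 T1
  T0 -> a
  T1 -> b

CYK table (by increasing span), restricted to cells inside w[2..3]:
  T[2,2] 'a' = {T0}  orig:{}
  T[3,3] 'b' = {T1}  orig:{}
  T[2,3] 'ab' = {A,S}

Original NTs in T[2,3] deriving "ab": ["A", "S"]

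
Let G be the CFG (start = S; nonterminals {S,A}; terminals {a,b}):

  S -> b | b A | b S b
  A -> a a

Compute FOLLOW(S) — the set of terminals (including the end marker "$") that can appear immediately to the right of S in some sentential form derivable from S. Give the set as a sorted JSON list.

Compute FIRST by fixpoint:
iter 1:
  A via A→a a: +{a}
  S via S→b: +{b}
  FIRST(S)={b}  FIRST(A)={a}
iter 2: (stable)
  FIRST(S)={b}  FIRST(A)={a}

FOLLOW sets:
seed FOLLOW(S) with $
round 1:
  S→b A: FOLLOW(A) ⊇ FOLLOW(S) ⊇ {$}; new: +{$}
  S→b S b: FOLLOW(S) ⊇ FIRST(b) = {b}; new: +{b}
  FOLLOW[S]={$,b}  FOLLOW[A]={$}
round 2:
  S→b A: FOLLOW(A) ⊇ FOLLOW(S) ⊇ {$,b}; new: +{b}
  FOLLOW[S]={$,b}  FOLLOW[A]={$,b}
round 3: (stable)
  FOLLOW[S]={$,b}  FOLLOW[A]={$,b}

FOLLOW(S) = ["$", "b"]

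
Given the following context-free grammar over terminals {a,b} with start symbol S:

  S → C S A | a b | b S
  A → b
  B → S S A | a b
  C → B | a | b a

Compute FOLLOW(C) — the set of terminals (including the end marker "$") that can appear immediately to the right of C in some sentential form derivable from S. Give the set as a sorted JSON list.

Compute FIRST by fixpoint:
[1]
  A via A→b: +{b}
  B via B→a b: +{a}
  C via C→B: +{a}
  C via C→b a: +{b}
  S via S→C S A: +{a,b}
  S: {a,b}  A: {b}  B: {a}  C: {a,b}
[2]
  B via B→S S A: +{b}
  S: {a,b}  A: {b}  B: {a,b}  C: {a,b}
[3] done
  S: {a,b}  A: {b}  B: {a,b}  C: {a,b}

FOLLOW iteration:
initialize: $ ∈ FOLLOW(S)
round 1:
  B→S S A: FOLLOW(S) ⊇ FIRST(S) = {a,b}; new: +{a,b}
  S→C S A: FOLLOW(C) ⊇ FIRST(S) = {a,b}; new: +{a,b}
  S→C S A: FOLLOW(A) ⊇ FOLLOW(S) ⊇ {$,a,b}; new: +{$,a,b}
  FOLLOW(S)={$,a,b}  FOLLOW(A)={$,a,b}  FOLLOW(B)={}  FOLLOW(C)={a,b}
round 2:
  C→B: FOLLOW(B) ⊇ FOLLOW(C) ⊇ {a,b}; new: +{a,b}
  FOLLOW(S)={$,a,b}  FOLLOW(A)={$,a,b}  FOLLOW(B)={a,b}  FOLLOW(C)={a,b}
round 3: (no change)
  FOLLOW(S)={$,a,b}  FOLLOW(A)={$,a,b}  FOLLOW(B)={a,b}  FOLLOW(C)={a,b}

FOLLOW(C) = ["a", "b"]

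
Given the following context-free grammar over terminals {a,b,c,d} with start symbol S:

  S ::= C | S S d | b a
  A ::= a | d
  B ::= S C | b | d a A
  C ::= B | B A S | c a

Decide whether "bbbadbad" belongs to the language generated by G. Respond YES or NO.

Convert to CNF:
  S -> B X7 | S C | S X8 | T0 X9 | T2 T1 | T3 T1 | b
  A -> a | d
  B -> S C | T0 X4 | b
  C -> B X5 | S C | T0 X6 | T2 T1 | b
  T0 -> d
  T1 -> a
  T2 -> c
  T3 -> b
  X4 -> T1 A
  X5 -> A S
  X6 -> T1 A
  X7 -> A S
  X8 -> S T0
  X9 -> T1 A

CYK table (by increasing span):
  T[0,0] 'b' = {B,C,S,T3}  orig:{B,C,S}
  T[1,1] 'b' = {B,C,S,T3}  orig:{B,C,S}
  T[2,2] 'b' = {B,C,S,T3}  orig:{B,C,S}
  T[3,3] 'a' = {A,T1}  orig:{A}
  T[4,4] 'd' = {A,T0}  orig:{A}
  T[5,5] 'b' = {B,C,S,T3}  orig:{B,C,S}
  T[6,6] 'a' = {A,T1}  orig:{A}
  T[7,7] 'd' = {A,T0}  orig:{A}
  T[0,1] 'bb' = {B,C,S}
  T[1,2] 'bb' = {B,C,S}
  T[2,3] 'ba' = {S}
  T[3,4] 'ad' = {X4,X6,X9}  orig:{}
  T[4,5] 'db' = {X5,X7}  orig:{}
  T[5,6] 'ba' = {S}
  T[6,7] 'ad' = {X4,X6,X9}  orig:{}
  T[0,2] 'bbb' = {B,C,S}
  T[1,3] 'bba' = ∅
  T[2,4] 'bad' = {X8}  orig:{}
  T[3,5] 'adb' = ∅
  T[4,6] 'dba' = {X5,X7}  orig:{}
  T[5,7] 'bad' = {X8}  orig:{}
  T[0,3] 'bbba' = ∅
  T[1,4] 'bbad' = {S}
  T[2,5] 'badb' = ∅
  T[3,6] 'adba' = ∅
  T[4,7] 'dbad' = ∅
  T[0,4] 'bbbad' = {S}
  T[1,5] 'bbadb' = {B,C,S}
  T[2,6] 'badba' = ∅
  T[3,7] 'adbad' = ∅
  T[0,5] 'bbbadb' = {B,C,S}
  T[1,6] 'bbadba' = ∅
  T[2,7] 'badbad' = ∅
  T[0,6] 'bbbadba' = ∅
  T[1,7] 'bbadbad' = {S}
  T[0,7] 'bbbadbad' = {S}

S ∈ T[0,7] ⇒ YES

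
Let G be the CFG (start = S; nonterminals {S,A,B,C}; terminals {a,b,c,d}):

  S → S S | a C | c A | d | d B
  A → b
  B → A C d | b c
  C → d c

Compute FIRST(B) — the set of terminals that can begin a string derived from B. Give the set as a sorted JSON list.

FIRST iteration:
iter 1:
  A via A→b: +{b}
  B via B→A C d: +{b}
  C via C→d c: +{d}
  S via S→a C: +{a}
  S via S→c A: +{c}
  S via S→d: +{d}
  S: {a,c,d}  A: {b}  B: {b}  C: {d}
iter 2: (stable)
  S: {a,c,d}  A: {b}  B: {b}  C: {d}

FIRST(B) = ["b"]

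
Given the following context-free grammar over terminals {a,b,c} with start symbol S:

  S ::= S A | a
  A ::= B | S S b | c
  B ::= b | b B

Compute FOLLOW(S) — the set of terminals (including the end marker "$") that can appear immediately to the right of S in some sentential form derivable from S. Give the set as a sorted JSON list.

FIRST iteration:
pass 1:
  A via A→c: +{c}
  B via B→b: +{b}
  S via S→a: +{a}
  S: {a}  A: {c}  B: {b}
pass 2:
  A via A→B: +{b}
  A via A→S S b: +{a}
  S: {a}  A: {a,b,c}  B: {b}
pass 3: — fixpoint
  S: {a}  A: {a,b,c}  B: {b}

Compute FOLLOW by fixpoint:
initialize: $ ∈ FOLLOW(S)
round 1:
  A→S S b: FOLLOW(S) ⊇ FIRST(S) = {a}; new: +{a}
  A→S S b: FOLLOW(S) ⊇ FIRST(b) = {b}; new: +{b}
  S→S A: FOLLOW(S) ⊇ FIRST(A) = {a,b,c}; new: +{c}
  S→S A: FOLLOW(A) ⊇ FOLLOW(S) ⊇ {$,a,b,c}; new: +{$,a,b,c}
  FOLLOW(S)={$,a,b,c}  FOLLOW(A)={$,a,b,c}  FOLLOW(B)={}
round 2:
  A→B: FOLLOW(B) ⊇ FOLLOW(A) ⊇ {$,a,b,c}; new: +{$,a,b,c}
  FOLLOW(S)={$,a,b,c}  FOLLOW(A)={$,a,b,c}  FOLLOW(B)={$,a,b,c}
round 3: (stable)
  FOLLOW(S)={$,a,b,c}  FOLLOW(A)={$,a,b,c}  FOLLOW(B)={$,a,b,c}

FOLLOW(S) = ["$", "a", "b", "c"]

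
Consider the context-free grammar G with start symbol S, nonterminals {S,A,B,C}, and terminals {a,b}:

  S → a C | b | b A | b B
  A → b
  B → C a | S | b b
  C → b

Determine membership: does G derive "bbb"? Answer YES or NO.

Convert to CNF:
  S -> T0 C | T1 A | T1 B | b
  A -> b
  B -> C T0 | T0 C | T1 A | T1 B | T1 T1 | b
  C -> b
  T0 -> a
  T1 -> b

CYK fill:
  [0..0]={A,B,C,S,T1}  "b"  orig:{A,B,C,S}
  [1..1]={A,B,C,S,T1}  "b"  orig:{A,B,C,S}
  [2..2]={A,B,C,S,T1}  "b"  orig:{A,B,C,S}
  [0..1]={B,S}  "bb"
  [1..2]={B,S}  "bb"
  [0..2]={B,S}  "bbb"

S ∈ T[0,2] ⇒ YES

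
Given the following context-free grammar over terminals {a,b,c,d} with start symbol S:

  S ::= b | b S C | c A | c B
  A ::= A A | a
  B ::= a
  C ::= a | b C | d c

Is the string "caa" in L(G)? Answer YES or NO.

Convert to CNF:
  S -> T0 X3 | T2 A | T2 B | b
  A -> A A | a
  B -> a
  C -> T0 C | T1 T2 | a
  T0 -> b
  T1 -> d
  T2 -> c
  X3 -> S C

CYK fill:
  cell(0,0) c: {T2}  orig:{}
  cell(1,1) a: {A,B,C}
  cell(2,2) a: {A,B,C}
  cell(0,1) ca: {S}
  cell(1,2) aa: {A}
  cell(0,2) caa: {S,X3}  orig:{S}

S ∈ T[0,2] ⇒ YES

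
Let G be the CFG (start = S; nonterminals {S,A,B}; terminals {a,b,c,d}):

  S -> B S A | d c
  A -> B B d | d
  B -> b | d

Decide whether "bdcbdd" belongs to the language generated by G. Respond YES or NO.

Convert to CNF:
  S -> B X3 | T0 T1
  A -> B X2 | d
  B -> b | d
  T0 -> d
  T1 -> c
  X2 -> B T0
  X3 -> S A

CYK fill:
  T[0,0] 'b' = {B}
  T[1,1] 'd' = {A,B,T0}  orig:{A,B}
  T[2,2] 'c' = {T1}  orig:{}
  T[3,3] 'b' = {B}
  T[4,4] 'd' = {A,B,T0}  orig:{A,B}
  T[5,5] 'd' = {A,B,T0}  orig:{A,B}
  T[0,1] 'bd' = {X2}  orig:{}
  T[1,2] 'dc' = {S}
  T[2,3] 'cb' = ∅
  T[3,4] 'bd' = {X2}  orig:{}
  T[4,5] 'dd' = {X2}  orig:{}
  T[0,2] 'bdc' = ∅
  T[1,3] 'dcb' = ∅
  T[2,4] 'cbd' = ∅
  T[3,5] 'bdd' = {A}
  T[0,3] 'bdcb' = ∅
  T[1,4] 'dcbd' = ∅
  T[2,5] 'cbdd' = ∅
  T[0,4] 'bdcbd' = ∅
  T[1,5] 'dcbdd' = {X3}  orig:{}
  T[0,5] 'bdcbdd' = {S}

S ∈ T[0,5] ⇒ YES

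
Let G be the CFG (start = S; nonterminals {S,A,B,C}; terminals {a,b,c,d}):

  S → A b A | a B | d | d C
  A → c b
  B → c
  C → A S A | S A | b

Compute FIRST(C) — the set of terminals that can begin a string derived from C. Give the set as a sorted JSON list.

FIRST sets, iterate to fixpoint:
round 1:
  A via A→c b: +{c}
  B via B→c: +{c}
  C via C→A S A: +{c}
  C via C→b: +{b}
  S via S→A b A: +{c}
  S via S→a B: +{a}
  S via S→d: +{d}
  FIRST(S)={a,c,d}  FIRST(A)={c}  FIRST(B)={c}  FIRST(C)={b,c}
round 2:
  C via C→S A: +{a,d}
  FIRST(S)={a,c,d}  FIRST(A)={c}  FIRST(B)={c}  FIRST(C)={a,b,c,d}
round 3: (stable)
  FIRST(S)={a,c,d}  FIRST(A)={c}  FIRST(B)={c}  FIRST(C)={a,b,c,d}

FIRST(C) = ["a", "b", "c", "d"]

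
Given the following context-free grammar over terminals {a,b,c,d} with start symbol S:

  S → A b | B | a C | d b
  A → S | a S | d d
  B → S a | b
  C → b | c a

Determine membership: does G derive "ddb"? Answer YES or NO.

Convert to CNF:
  S -> A T0 | S T1 | T1 C | T2 T0 | b
  A -> A T0 | S T1 | T1 C | T1 S | T2 T0 | T2 T2 | b
  B -> S T1 | b
  C -> T3 T1 | b
  T0 -> b
  T1 -> a
  T2 -> d
  T3 -> c

Fill CYK table bottom-up:
  cell(0,0) d: {T2}  orig:{}
  cell(1,1) d: {T2}  orig:{}
  cell(2,2) b: {A,B,C,S,T0}  orig:{A,B,C,S}
  cell(0,1) dd: {A}
  cell(1,2) db: {A,S}
  cell(0,2) ddb: {A,S}

S ∈ T[0,2] ⇒ YES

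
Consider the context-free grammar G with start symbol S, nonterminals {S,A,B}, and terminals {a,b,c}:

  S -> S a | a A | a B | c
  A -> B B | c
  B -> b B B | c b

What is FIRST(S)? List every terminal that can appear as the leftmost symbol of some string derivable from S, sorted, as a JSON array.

Compute FIRST by fixpoint:
pass 1:
  A via A→c: +{c}
  B via B→b B B: +{b}
  B via B→c b: +{c}
  S via S→a A: +{a}
  S via S→c: +{c}
  FIRST[S]={a,c}  FIRST[A]={c}  FIRST[B]={b,c}
pass 2:
  A via A→B B: +{b}
  FIRST[S]={a,c}  FIRST[A]={b,c}  FIRST[B]={b,c}
pass 3: (no change)
  FIRST[S]={a,c}  FIRST[A]={b,c}  FIRST[B]={b,c}

FIRST(S) = ["a", "c"]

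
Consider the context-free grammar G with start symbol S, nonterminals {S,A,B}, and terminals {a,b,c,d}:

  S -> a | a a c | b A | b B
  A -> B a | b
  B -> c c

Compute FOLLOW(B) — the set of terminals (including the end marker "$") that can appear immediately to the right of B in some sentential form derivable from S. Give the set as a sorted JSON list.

FIRST iteration:
iter 1:
  A via A→b: +{b}
  B via B→c c: +{c}
  S via S→a: +{a}
  S via S→b A: +{b}
  S: {a,b}  A: {b}  B: {c}
iter 2:
  A via A→B a: +{c}
  S: {a,b}  A: {b,c}  B: {c}
iter 3: (stable)
  S: {a,b}  A: {b,c}  B: {c}

Compute FOLLOW by fixpoint:
initialize: $ ∈ FOLLOW(S)
iter 1:
  A→B a: FOLLOW(B) ⊇ FIRST(a) = {a}; new: +{a}
  S→b A: FOLLOW(A) ⊇ FOLLOW(S) ⊇ {$}; new: +{$}
  S→b B: FOLLOW(B) ⊇ FOLLOW(S) ⊇ {$}; new: +{$}
  FOLLOW[S]={$}  FOLLOW[A]={$}  FOLLOW[B]={$,a}
iter 2: done
  FOLLOW[S]={$}  FOLLOW[A]={$}  FOLLOW[B]={$,a}

FOLLOW(B) = ["$", "a"]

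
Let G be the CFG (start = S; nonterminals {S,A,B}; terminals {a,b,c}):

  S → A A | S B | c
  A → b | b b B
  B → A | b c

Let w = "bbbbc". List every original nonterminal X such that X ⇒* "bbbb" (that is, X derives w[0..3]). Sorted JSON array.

CNF form of G:
  S -> A A | S B | c
  A -> T0 X2 | b
  B -> T0 T1 | T0 X3 | b
  T0 -> b
  T1 -> c
  X2 -> T0 B
  X3 -> T0 B

Fill CYK table bottom-up — only the sub-triangle for w[0..3]:
  T[0,0] 'b' = {A,B,T0}  orig:{A,B}
  T[1,1] 'b' = {A,B,T0}  orig:{A,B}
  T[2,2] 'b' = {A,B,T0}  orig:{A,B}
  T[3,3] 'b' = {A,B,T0}  orig:{A,B}
  T[0,1] 'bb' = {S,X2,X3}  orig:{S}
  T[1,2] 'bb' = {S,X2,X3}  orig:{S}
  T[2,3] 'bb' = {S,X2,X3}  orig:{S}
  T[0,2] 'bbb' = {A,B,S}
  T[1,3] 'bbb' = {A,B,S}
  T[0,3] 'bbbb' = {S,X2,X3}  orig:{S}

Original NTs in T[0,3] deriving "bbbb": ["S"]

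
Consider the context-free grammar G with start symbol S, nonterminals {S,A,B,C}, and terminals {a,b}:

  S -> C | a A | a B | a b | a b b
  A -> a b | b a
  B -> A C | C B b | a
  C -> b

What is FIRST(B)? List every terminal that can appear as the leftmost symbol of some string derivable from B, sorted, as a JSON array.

FIRST sets, iterate to fixpoint:
round 1:
  A via A→a b: +{a}
  A via A→b a: +{b}
  B via B→A C: +{a,b}
  C via C→b: +{b}
  S via S→C: +{b}
  S via S→a A: +{a}
  S: {a,b}  A: {a,b}  B: {a,b}  C: {b}
round 2: (no change)
  S: {a,b}  A: {a,b}  B: {a,b}  C: {b}

FIRST(B) = ["a", "b"]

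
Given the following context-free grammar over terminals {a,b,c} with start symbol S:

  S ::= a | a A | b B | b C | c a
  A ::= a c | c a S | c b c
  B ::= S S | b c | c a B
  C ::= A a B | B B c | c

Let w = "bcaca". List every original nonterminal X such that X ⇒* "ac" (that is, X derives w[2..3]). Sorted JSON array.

CNF form of G:
  S -> T0 A | T1 T0 | T2 B | T2 C | a
  A -> T0 T1 | T1 X3 | T1 X4
  B -> S S | T1 X5 | T2 T1
  C -> A X6 | B X7 | c
  T0 -> a
  T1 -> c
  T2 -> b
  X3 -> T0 S
  X4 -> T2 T1
  X5 -> T0 B
  X6 -> T0 B
  X7 -> B T1

CYK table (by increasing span), restricted to cells inside w[2..3]:
  [2..2]={S,T0}  "a"  orig:{S}
  [3..3]={C,T1}  "c"  orig:{C}
  [2..3]={A}  "ac"

Original NTs in T[2,3] deriving "ac": ["A"]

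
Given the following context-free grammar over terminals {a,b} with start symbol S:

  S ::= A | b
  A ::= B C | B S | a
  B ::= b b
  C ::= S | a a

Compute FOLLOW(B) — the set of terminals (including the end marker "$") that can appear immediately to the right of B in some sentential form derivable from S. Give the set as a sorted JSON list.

FIRST sets, iterate to fixpoint:
pass 1:
  A via A→a: +{a}
  B via B→b b: +{b}
  C via C→a a: +{a}
  S via S→A: +{a}
  S via S→b: +{b}
  S: {a,b}  A: {a}  B: {b}  C: {a}
pass 2:
  A via A→B C: +{b}
  C via C→S: +{b}
  S: {a,b}  A: {a,b}  B: {b}  C: {a,b}
pass 3: — fixpoint
  S: {a,b}  A: {a,b}  B: {b}  C: {a,b}

FOLLOW iteration:
FOLLOW(S) := {$}
[1]
  A→B C: FOLLOW(B) ⊇ FIRST(C) = {a,b}; new: +{a,b}
  S→A: FOLLOW(A) ⊇ FOLLOW(S) ⊇ {$}; new: +{$}
  FOLLOW[S]={$}  FOLLOW[A]={$}  FOLLOW[B]={a,b}  FOLLOW[C]={}
[2]
  A→B C: FOLLOW(C) ⊇ FOLLOW(A) ⊇ {$}; new: +{$}
  FOLLOW[S]={$}  FOLLOW[A]={$}  FOLLOW[B]={a,b}  FOLLOW[C]={$}
[3] done
  FOLLOW[S]={$}  FOLLOW[A]={$}  FOLLOW[B]={a,b}  FOLLOW[C]={$}

FOLLOW(B) = ["a", "b"]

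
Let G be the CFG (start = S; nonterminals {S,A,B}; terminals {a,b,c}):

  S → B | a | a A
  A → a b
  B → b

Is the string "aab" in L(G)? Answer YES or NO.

CNF form of G:
  S -> T0 A | a | b
  A -> T0 T1
  B -> b
  T0 -> a
  T1 -> b

CYK fill:
  [0..0]={S,T0}  "a"  orig:{S}
  [1..1]={S,T0}  "a"  orig:{S}
  [2..2]={B,S,T1}  "b"  orig:{B,S}
  [0..1]=∅  "aa"
  [1..2]={A}  "ab"
  [0..2]={S}  "aab"

S ∈ T[0,2] ⇒ YES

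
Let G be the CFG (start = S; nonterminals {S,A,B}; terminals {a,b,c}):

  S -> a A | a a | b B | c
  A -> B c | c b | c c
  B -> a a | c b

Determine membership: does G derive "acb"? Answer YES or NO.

CNF form of G:
  S -> T1 B | T2 A | T2 T2 | c
  A -> B T0 | T0 T0 | T0 T1
  B -> T0 T1 | T2 T2
  T0 -> c
  T1 -> b
  T2 -> a

CYK fill:
  T[0,0] 'a' = {T2}  orig:{}
  T[1,1] 'c' = {S,T0}  orig:{S}
  T[2,2] 'b' = {T1}  orig:{}
  T[0,1] 'ac' = ∅
  T[1,2] 'cb' = {A,B}
  T[0,2] 'acb' = {S}

S ∈ T[0,2] ⇒ YES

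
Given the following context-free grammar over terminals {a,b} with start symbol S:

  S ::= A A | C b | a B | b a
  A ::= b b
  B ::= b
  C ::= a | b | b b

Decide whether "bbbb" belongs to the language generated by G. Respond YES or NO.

Convert to CNF:
  S -> A A | C T0 | T0 T1 | T1 B
  A -> T0 T0
  B -> b
  C -> T0 T0 | a | b
  T0 -> b
  T1 -> a

Fill CYK table bottom-up:
  cell(0,0) b: {B,C,T0}  orig:{B,C}
  cell(1,1) b: {B,C,T0}  orig:{B,C}
  cell(2,2) b: {B,C,T0}  orig:{B,C}
  cell(3,3) b: {B,C,T0}  orig:{B,C}
  cell(0,1) bb: {A,C,S}
  cell(1,2) bb: {A,C,S}
  cell(2,3) bb: {A,C,S}
  cell(0,2) bbb: {S}
  cell(1,3) bbb: {S}
  cell(0,3) bbbb: {S}

S ∈ T[0,3] ⇒ YES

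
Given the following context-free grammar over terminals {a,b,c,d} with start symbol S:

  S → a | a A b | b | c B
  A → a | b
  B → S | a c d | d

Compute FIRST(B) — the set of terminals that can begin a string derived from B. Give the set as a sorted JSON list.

FIRST iteration:
[1]
  A via A→a: +{a}
  A via A→b: +{b}
  B via B→a c d: +{a}
  B via B→d: +{d}
  S via S→a: +{a}
  S via S→b: +{b}
  S via S→c B: +{c}
  FIRST[S]={a,b,c}  FIRST[A]={a,b}  FIRST[B]={a,d}
[2]
  B via B→S: +{b,c}
  FIRST[S]={a,b,c}  FIRST[A]={a,b}  FIRST[B]={a,b,c,d}
[3] done
  FIRST[S]={a,b,c}  FIRST[A]={a,b}  FIRST[B]={a,b,c,d}

FIRST(B) = ["a", "b", "c", "d"]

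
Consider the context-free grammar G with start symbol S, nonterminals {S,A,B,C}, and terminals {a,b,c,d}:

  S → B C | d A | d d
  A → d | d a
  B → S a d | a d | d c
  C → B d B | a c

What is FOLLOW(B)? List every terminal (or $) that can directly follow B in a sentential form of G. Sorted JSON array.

FIRST iteration:
iter 1:
  A via A→d: +{d}
  B via B→a d: +{a}
  B via B→d c: +{d}
  C via C→B d B: +{a,d}
  S via S→B C: +{a,d}
  FIRST[S]={a,d}  FIRST[A]={d}  FIRST[B]={a,d}  FIRST[C]={a,d}
iter 2: (stable)
  FIRST[S]={a,d}  FIRST[A]={d}  FIRST[B]={a,d}  FIRST[C]={a,d}

FOLLOW iteration:
FOLLOW(S) := {$}
iter 1:
  B→S a d: FOLLOW(S) ⊇ FIRST(a) = {a}; new: +{a}
  C→B d B: FOLLOW(B) ⊇ FIRST(d) = {d}; new: +{d}
  S→B C: FOLLOW(B) ⊇ FIRST(C) = {a,d}; new: +{a}
  S→B C: FOLLOW(C) ⊇ FOLLOW(S) ⊇ {$,a}; new: +{$,a}
  S→d A: FOLLOW(A) ⊇ FOLLOW(S) ⊇ {$,a}; new: +{$,a}
  FOLLOW[S]={$,a}  FOLLOW[A]={$,a}  FOLLOW[B]={a,d}  FOLLOW[C]={$,a}
iter 2:
  C→B d B: FOLLOW(B) ⊇ FOLLOW(C) ⊇ {$,a}; new: +{$}
  FOLLOW[S]={$,a}  FOLLOW[A]={$,a}  FOLLOW[B]={$,a,d}  FOLLOW[C]={$,a}
iter 3: — fixpoint
  FOLLOW[S]={$,a}  FOLLOW[A]={$,a}  FOLLOW[B]={$,a,d}  FOLLOW[C]={$,a}

FOLLOW(B) = ["$", "a", "d"]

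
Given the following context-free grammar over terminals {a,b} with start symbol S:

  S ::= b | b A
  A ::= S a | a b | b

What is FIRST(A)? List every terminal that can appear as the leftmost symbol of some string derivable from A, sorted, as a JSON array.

FIRST iteration:
iter 1:
  A via A→a b: +{a}
  A via A→b: +{b}
  S via S→b: +{b}
  FIRST[S]={b}  FIRST[A]={a,b}
iter 2: — fixpoint
  FIRST[S]={b}  FIRST[A]={a,b}

FIRST(A) = ["a", "b"]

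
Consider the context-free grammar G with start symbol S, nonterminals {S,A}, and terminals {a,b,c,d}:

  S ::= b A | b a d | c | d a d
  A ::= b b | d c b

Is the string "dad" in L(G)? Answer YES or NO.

CNF form of G:
  S -> T0 A | T0 X5 | T1 X6 | c
  A -> T0 T0 | T1 X4
  T0 -> b
  T1 -> d
  T2 -> c
  T3 -> a
  X4 -> T2 T0
  X5 -> T3 T1
  X6 -> T3 T1

Fill CYK table bottom-up:
  [0..0]={T1}  "d"  orig:{}
  [1..1]={T3}  "a"  orig:{}
  [2..2]={T1}  "d"  orig:{}
  [0..1]=∅  "da"
  [1..2]={X5,X6}  "ad"  orig:{}
  [0..2]={S}  "dad"

S ∈ T[0,2] ⇒ YES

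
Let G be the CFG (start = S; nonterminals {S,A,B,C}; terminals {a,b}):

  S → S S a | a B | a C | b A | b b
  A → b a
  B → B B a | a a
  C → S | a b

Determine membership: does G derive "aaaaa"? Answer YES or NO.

CNF form of G:
  S -> S X4 | T0 A | T0 T0 | T1 B | T1 C
  A -> T0 T1
  B -> B X2 | T1 T1
  C -> S X3 | T0 A | T0 T0 | T1 B | T1 C | T1 T0
  T0 -> b
  T1 -> a
  X2 -> B T1
  X3 -> S T1
  X4 -> S T1

CYK fill:
  cell(0,0) a: {T1}  orig:{}
  cell(1,1) a: {T1}  orig:{}
  cell(2,2) a: {T1}  orig:{}
  cell(3,3) a: {T1}  orig:{}
  cell(4,4) a: {T1}  orig:{}
  cell(0,1) aa: {B}
  cell(1,2) aa: {B}
  cell(2,3) aa: {B}
  cell(3,4) aa: {B}
  cell(0,2) aaa: {C,S,X2}  orig:{C,S}
  cell(1,3) aaa: {C,S,X2}  orig:{C,S}
  cell(2,4) aaa: {C,S,X2}  orig:{C,S}
  cell(0,3) aaaa: {C,S,X3,X4}  orig:{C,S}
  cell(1,4) aaaa: {C,S,X3,X4}  orig:{C,S}
  cell(0,4) aaaaa: {B,C,S,X3,X4}  orig:{B,C,S}

S ∈ T[0,4] ⇒ YES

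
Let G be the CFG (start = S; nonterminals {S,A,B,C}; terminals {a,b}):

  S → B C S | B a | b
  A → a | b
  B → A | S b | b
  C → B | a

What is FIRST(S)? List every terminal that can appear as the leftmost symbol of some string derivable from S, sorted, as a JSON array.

Compute FIRST by fixpoint:
round 1:
  A via A→a: +{a}
  A via A→b: +{b}
  B via B→A: +{a,b}
  C via C→B: +{a,b}
  S via S→B C S: +{a,b}
  S: {a,b}  A: {a,b}  B: {a,b}  C: {a,b}
round 2: done
  S: {a,b}  A: {a,b}  B: {a,b}  C: {a,b}

FIRST(S) = ["a", "b"]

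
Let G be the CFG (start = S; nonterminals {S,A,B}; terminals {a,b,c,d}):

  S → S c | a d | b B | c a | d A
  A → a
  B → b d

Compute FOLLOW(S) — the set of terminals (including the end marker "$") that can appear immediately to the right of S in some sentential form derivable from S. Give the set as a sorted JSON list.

FIRST sets, iterate to fixpoint:
pass 1:
  A via A→a: +{a}
  B via B→b d: +{b}
  S via S→a d: +{a}
  S via S→b B: +{b}
  S via S→c a: +{c}
  S via S→d A: +{d}
  S: {a,b,c,d}  A: {a}  B: {b}
pass 2: (stable)
  S: {a,b,c,d}  A: {a}  B: {b}

FOLLOW sets:
seed FOLLOW(S) with $
round 1:
  S→S c: FOLLOW(S) ⊇ FIRST(c) = {c}; new: +{c}
  S→b B: FOLLOW(B) ⊇ FOLLOW(S) ⊇ {$,c}; new: +{$,c}
  S→d A: FOLLOW(A) ⊇ FOLLOW(S) ⊇ {$,c}; new: +{$,c}
  FOLLOW(S)={$,c}  FOLLOW(A)={$,c}  FOLLOW(B)={$,c}
round 2: — fixpoint
  FOLLOW(S)={$,c}  FOLLOW(A)={$,c}  FOLLOW(B)={$,c}

FOLLOW(S) = ["$", "c"]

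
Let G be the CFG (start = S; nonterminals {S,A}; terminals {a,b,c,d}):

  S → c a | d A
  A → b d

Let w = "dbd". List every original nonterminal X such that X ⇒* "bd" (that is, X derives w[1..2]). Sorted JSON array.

CNF form of G:
  S -> T1 A | T2 T3
  A -> T0 T1
  T0 -> b
  T1 -> d
  T2 -> c
  T3 -> a

CYK fill (cells [i..j] with 1 ≤ i ≤ j ≤ 2 only):
  T[1,1] 'b' = {T0}  orig:{}
  T[2,2] 'd' = {T1}  orig:{}
  T[1,2] 'bd' = {A}

Original NTs in T[1,2] deriving "bd": ["A"]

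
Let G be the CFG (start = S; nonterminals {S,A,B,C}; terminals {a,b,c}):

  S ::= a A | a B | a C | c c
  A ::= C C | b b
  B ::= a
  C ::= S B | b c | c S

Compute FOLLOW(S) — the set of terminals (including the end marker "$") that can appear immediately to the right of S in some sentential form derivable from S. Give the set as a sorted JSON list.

FIRST sets, iterate to fixpoint:
round 1:
  A via A→b b: +{b}
  B via B→a: +{a}
  C via C→b c: +{b}
  C via C→c S: +{c}
  S via S→a A: +{a}
  S via S→c c: +{c}
  FIRST[S]={a,c}  FIRST[A]={b}  FIRST[B]={a}  FIRST[C]={b,c}
round 2:
  A via A→C C: +{c}
  C via C→S B: +{a}
  FIRST[S]={a,c}  FIRST[A]={b,c}  FIRST[B]={a}  FIRST[C]={a,b,c}
round 3:
  A via A→C C: +{a}
  FIRST[S]={a,c}  FIRST[A]={a,b,c}  FIRST[B]={a}  FIRST[C]={a,b,c}
round 4: done
  FIRST[S]={a,c}  FIRST[A]={a,b,c}  FIRST[B]={a}  FIRST[C]={a,b,c}

Compute FOLLOW by fixpoint:
FOLLOW(S) := {$}
iter 1:
  A→C C: FOLLOW(C) ⊇ FIRST(C) = {a,b,c}; new: +{a,b,c}
  C→S B: FOLLOW(S) ⊇ FIRST(B) = {a}; new: +{a}
  C→S B: FOLLOW(B) ⊇ FOLLOW(C) ⊇ {a,b,c}; new: +{a,b,c}
  C→c S: FOLLOW(S) ⊇ FOLLOW(C) ⊇ {a,b,c}; new: +{b,c}
  S→a A: FOLLOW(A) ⊇ FOLLOW(S) ⊇ {$,a,b,c}; new: +{$,a,b,c}
  S→a B: FOLLOW(B) ⊇ FOLLOW(S) ⊇ {$,a,b,c}; new: +{$}
  S→a C: FOLLOW(C) ⊇ FOLLOW(S) ⊇ {$,a,b,c}; new: +{$}
  FOLLOW[S]={$,a,b,c}  FOLLOW[A]={$,a,b,c}  FOLLOW[B]={$,a,b,c}  FOLLOW[C]={$,a,b,c}
iter 2: (stable)
  FOLLOW[S]={$,a,b,c}  FOLLOW[A]={$,a,b,c}  FOLLOW[B]={$,a,b,c}  FOLLOW[C]={$,a,b,c}

FOLLOW(S) = ["$", "a", "b", "c"]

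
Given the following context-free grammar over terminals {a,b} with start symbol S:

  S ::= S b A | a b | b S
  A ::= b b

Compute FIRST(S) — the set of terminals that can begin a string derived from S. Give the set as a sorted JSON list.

FIRST iteration:
iter 1:
  A via A→b b: +{b}
  S via S→a b: +{a}
  S via S→b S: +{b}
  FIRST[S]={a,b}  FIRST[A]={b}
iter 2: (no change)
  FIRST[S]={a,b}  FIRST[A]={b}

FIRST(S) = ["a", "b"]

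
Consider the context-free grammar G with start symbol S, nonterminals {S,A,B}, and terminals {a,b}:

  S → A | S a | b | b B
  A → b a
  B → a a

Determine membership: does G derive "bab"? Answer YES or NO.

Convert to CNF:
  S -> S T1 | T0 B | T0 T1 | b
  A -> T0 T1
  B -> T1 T1
  T0 -> b
  T1 -> a

CYK table (by increasing span):
  T[0,0] 'b' = {S,T0}  orig:{S}
  T[1,1] 'a' = {T1}  orig:{}
  T[2,2] 'b' = {S,T0}  orig:{S}
  T[0,1] 'ba' = {A,S}
  T[1,2] 'ab' = ∅
  T[0,2] 'bab' = ∅

S ∉ T[0,2] ⇒ NO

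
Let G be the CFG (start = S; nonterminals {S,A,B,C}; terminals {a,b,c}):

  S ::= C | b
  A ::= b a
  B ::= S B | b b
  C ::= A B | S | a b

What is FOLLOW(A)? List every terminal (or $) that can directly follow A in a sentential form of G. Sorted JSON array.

FIRST sets, iterate to fixpoint:
[1]
  A via A→b a: +{b}
  B via B→b b: +{b}
  C via C→A B: +{b}
  C via C→a b: +{a}
  S via S→C: +{a,b}
  S: {a,b}  A: {b}  B: {b}  C: {a,b}
[2]
  B via B→S B: +{a}
  S: {a,b}  A: {b}  B: {a,b}  C: {a,b}
[3] (stable)
  S: {a,b}  A: {b}  B: {a,b}  C: {a,b}

FOLLOW iteration:
initialize: $ ∈ FOLLOW(S)
pass 1:
  B→S B: FOLLOW(S) ⊇ FIRST(B) = {a,b}; new: +{a,b}
  C→A B: FOLLOW(A) ⊇ FIRST(B) = {a,b}; new: +{a,b}
  S→C: FOLLOW(C) ⊇ FOLLOW(S) ⊇ {$,a,b}; new: +{$,a,b}
  S: {$,a,b}  A: {a,b}  B: {}  C: {$,a,b}
pass 2:
  C→A B: FOLLOW(B) ⊇ FOLLOW(C) ⊇ {$,a,b}; new: +{$,a,b}
  S: {$,a,b}  A: {a,b}  B: {$,a,b}  C: {$,a,b}
pass 3: — fixpoint
  S: {$,a,b}  A: {a,b}  B: {$,a,b}  C: {$,a,b}

FOLLOW(A) = ["a", "b"]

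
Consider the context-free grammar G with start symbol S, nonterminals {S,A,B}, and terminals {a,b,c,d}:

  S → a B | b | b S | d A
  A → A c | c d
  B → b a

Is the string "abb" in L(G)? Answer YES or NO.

Convert to CNF:
  S -> T1 A | T2 S | T3 B | b
  A -> A T0 | T0 T1
  B -> T2 T3
  T0 -> c
  T1 -> d
  T2 -> b
  T3 -> a

CYK fill:
  [0..0]={T3}  "a"  orig:{}
  [1..1]={S,T2}  "b"  orig:{S}
  [2..2]={S,T2}  "b"  orig:{S}
  [0..1]=∅  "ab"
  [1..2]={S}  "bb"
  [0..2]=∅  "abb"

S ∉ T[0,2] ⇒ NO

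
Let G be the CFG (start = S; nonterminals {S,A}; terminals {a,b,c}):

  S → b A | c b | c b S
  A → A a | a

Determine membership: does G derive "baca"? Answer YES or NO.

Convert to CNF:
  S -> T1 A | T2 T1 | T2 X3
  A -> A T0 | a
  T0 -> a
  T1 -> b
  T2 -> c
  X3 -> T1 S

CYK table (by increasing span):
  cell(0,0) b: {T1}  orig:{}
  cell(1,1) a: {A,T0}  orig:{A}
  cell(2,2) c: {T2}  orig:{}
  cell(3,3) a: {A,T0}  orig:{A}
  cell(0,1) ba: {S}
  cell(1,2) ac: ∅
  cell(2,3) ca: ∅
  cell(0,2) bac: ∅
  cell(1,3) aca: ∅
  cell(0,3) baca: ∅

S ∉ T[0,3] ⇒ NO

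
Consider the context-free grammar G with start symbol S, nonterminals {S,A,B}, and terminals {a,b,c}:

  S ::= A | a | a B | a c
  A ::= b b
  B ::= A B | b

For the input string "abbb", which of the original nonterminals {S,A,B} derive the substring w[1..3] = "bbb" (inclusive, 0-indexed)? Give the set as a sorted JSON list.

CNF form of G:
  S -> T0 T0 | T1 B | T1 T2 | a
  A -> T0 T0
  B -> A B | b
  T0 -> b
  T1 -> a
  T2 -> c

CYK fill — only the sub-triangle for w[1..3]:
  cell(1,1) b: {B,T0}  orig:{B}
  cell(2,2) b: {B,T0}  orig:{B}
  cell(3,3) b: {B,T0}  orig:{B}
  cell(1,2) bb: {A,S}
  cell(2,3) bb: {A,S}
  cell(1,3) bbb: {B}

Original NTs in T[1,3] deriving "bbb": ["B"]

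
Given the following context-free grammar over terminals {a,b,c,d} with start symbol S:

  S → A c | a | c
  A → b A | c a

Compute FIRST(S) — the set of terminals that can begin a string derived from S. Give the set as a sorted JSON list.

FIRST sets, iterate to fixpoint:
round 1:
  A via A→b A: +{b}
  A via A→c a: +{c}
  S via S→A c: +{b,c}
  S via S→a: +{a}
  FIRST[S]={a,b,c}  FIRST[A]={b,c}
round 2: (no change)
  FIRST[S]={a,b,c}  FIRST[A]={b,c}

FIRST(S) = ["a", "b", "c"]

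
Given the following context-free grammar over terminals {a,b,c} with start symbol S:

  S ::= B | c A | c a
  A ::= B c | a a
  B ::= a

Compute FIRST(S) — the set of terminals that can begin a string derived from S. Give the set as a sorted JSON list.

FIRST sets, iterate to fixpoint:
pass 1:
  A via A→a a: +{a}
  B via B→a: +{a}
  S via S→B: +{a}
  S via S→c A: +{c}
  FIRST[S]={a,c}  FIRST[A]={a}  FIRST[B]={a}
pass 2: — fixpoint
  FIRST[S]={a,c}  FIRST[A]={a}  FIRST[B]={a}

FIRST(S) = ["a", "c"]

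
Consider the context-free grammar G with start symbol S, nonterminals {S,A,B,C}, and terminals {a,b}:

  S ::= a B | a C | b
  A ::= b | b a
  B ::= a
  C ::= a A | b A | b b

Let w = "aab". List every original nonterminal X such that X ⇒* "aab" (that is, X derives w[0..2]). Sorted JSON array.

Convert to CNF:
  S -> T1 B | T1 C | b
  A -> T0 T1 | b
  B -> a
  C -> T0 A | T0 T0 | T1 A
  T0 -> b
  T1 -> a

CYK fill, restricted to cells inside w[0..2]:
  [0..0]={B,T1}  "a"  orig:{B}
  [1..1]={B,T1}  "a"  orig:{B}
  [2..2]={A,S,T0}  "b"  orig:{A,S}
  [0..1]={S}  "aa"
  [1..2]={C}  "ab"
  [0..2]={S}  "aab"

Original NTs in T[0,2] deriving "aab": ["S"]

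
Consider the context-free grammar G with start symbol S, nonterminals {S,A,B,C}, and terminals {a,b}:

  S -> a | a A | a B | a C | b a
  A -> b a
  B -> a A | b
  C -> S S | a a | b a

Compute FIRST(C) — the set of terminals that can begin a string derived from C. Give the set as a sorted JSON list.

FIRST sets, iterate to fixpoint:
round 1:
  A via A→b a: +{b}
  B via B→a A: +{a}
  B via B→b: +{b}
  C via C→a a: +{a}
  C via C→b a: +{b}
  S via S→a: +{a}
  S via S→b a: +{b}
  FIRST(S)={a,b}  FIRST(A)={b}  FIRST(B)={a,b}  FIRST(C)={a,b}
round 2: (no change)
  FIRST(S)={a,b}  FIRST(A)={b}  FIRST(B)={a,b}  FIRST(C)={a,b}

FIRST(C) = ["a", "b"]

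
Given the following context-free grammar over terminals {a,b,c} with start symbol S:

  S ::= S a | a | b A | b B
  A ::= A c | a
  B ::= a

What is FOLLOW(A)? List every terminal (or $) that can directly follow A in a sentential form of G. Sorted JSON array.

FIRST iteration:
round 1:
  A via A→a: +{a}
  B via B→a: +{a}
  S via S→a: +{a}
  S via S→b A: +{b}
  FIRST[S]={a,b}  FIRST[A]={a}  FIRST[B]={a}
round 2: (no change)
  FIRST[S]={a,b}  FIRST[A]={a}  FIRST[B]={a}

FOLLOW sets:
seed FOLLOW(S) with $
iter 1:
  A→A c: FOLLOW(A) ⊇ FIRST(c) = {c}; new: +{c}
  S→S a: FOLLOW(S) ⊇ FIRST(a) = {a}; new: +{a}
  S→b A: FOLLOW(A) ⊇ FOLLOW(S) ⊇ {$,a}; new: +{$,a}
  S→b B: FOLLOW(B) ⊇ FOLLOW(S) ⊇ {$,a}; new: +{$,a}
  S: {$,a}  A: {$,a,c}  B: {$,a}
iter 2: done
  S: {$,a}  A: {$,a,c}  B: {$,a}

FOLLOW(A) = ["$", "a", "c"]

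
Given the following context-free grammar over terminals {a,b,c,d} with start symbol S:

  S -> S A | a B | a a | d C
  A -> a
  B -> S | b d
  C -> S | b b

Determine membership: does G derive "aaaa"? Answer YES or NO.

CNF form of G:
  S -> S A | T0 B | T0 T0 | T2 C
  A -> a
  B -> S A | T0 B | T0 T0 | T1 T2 | T2 C
  C -> S A | T0 B | T0 T0 | T1 T1 | T2 C
  T0 -> a
  T1 -> b
  T2 -> d

CYK table (by increasing span):
  T[0,0] 'a' = {A,T0}  orig:{A}
  T[1,1] 'a' = {A,T0}  orig:{A}
  T[2,2] 'a' = {A,T0}  orig:{A}
  T[3,3] 'a' = {A,T0}  orig:{A}
  T[0,1] 'aa' = {B,C,S}
  T[1,2] 'aa' = {B,C,S}
  T[2,3] 'aa' = {B,C,S}
  T[0,2] 'aaa' = {B,C,S}
  T[1,3] 'aaa' = {B,C,S}
  T[0,3] 'aaaa' = {B,C,S}

S ∈ T[0,3] ⇒ YES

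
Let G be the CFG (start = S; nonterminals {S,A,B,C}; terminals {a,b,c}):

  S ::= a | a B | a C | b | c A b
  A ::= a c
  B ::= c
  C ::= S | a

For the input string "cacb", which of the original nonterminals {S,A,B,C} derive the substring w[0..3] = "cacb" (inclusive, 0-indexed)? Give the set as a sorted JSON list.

CNF form of G:
  S -> T0 B | T0 C | T1 X4 | a | b
  A -> T0 T1
  B -> c
  C -> T0 B | T0 C | T1 X3 | a | b
  T0 -> a
  T1 -> c
  T2 -> b
  X3 -> A T2
  X4 -> A T2

CYK fill (cells [i..j] with 0 ≤ i ≤ j ≤ 3 only):
  cell(0,0) c: {B,T1}  orig:{B}
  cell(1,1) a: {C,S,T0}  orig:{C,S}
  cell(2,2) c: {B,T1}  orig:{B}
  cell(3,3) b: {C,S,T2}  orig:{C,S}
  cell(0,1) ca: ∅
  cell(1,2) ac: {A,C,S}
  cell(2,3) cb: ∅
  cell(0,2) cac: ∅
  cell(1,3) acb: {X3,X4}  orig:{}
  cell(0,3) cacb: {C,S}

Original NTs in T[0,3] deriving "cacb": ["C", "S"]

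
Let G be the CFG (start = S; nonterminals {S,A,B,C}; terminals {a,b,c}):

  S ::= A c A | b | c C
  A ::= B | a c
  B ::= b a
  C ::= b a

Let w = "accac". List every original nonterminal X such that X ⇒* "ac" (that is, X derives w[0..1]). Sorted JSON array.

Convert to CNF:
  S -> A X3 | T1 C | b
  A -> T0 T1 | T2 T0
  B -> T2 T0
  C -> T2 T0
  T0 -> a
  T1 -> c
  T2 -> b
  X3 -> T1 A

Fill CYK table bottom-up (cells [i..j] with 0 ≤ i ≤ j ≤ 1 only):
  [0..0]={T0}  "a"  orig:{}
  [1..1]={T1}  "c"  orig:{}
  [0..1]={A}  "ac"

Original NTs in T[0,1] deriving "ac": ["A"]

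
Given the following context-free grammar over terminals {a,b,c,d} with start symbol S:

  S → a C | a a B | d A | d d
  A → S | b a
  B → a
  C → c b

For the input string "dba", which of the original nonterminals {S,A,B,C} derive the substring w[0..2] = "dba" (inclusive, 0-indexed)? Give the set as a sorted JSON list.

Convert to CNF:
  S -> T0 C | T0 X5 | T2 A | T2 T2
  A -> T0 C | T0 X4 | T1 T0 | T2 A | T2 T2
  B -> a
  C -> T3 T1
  T0 -> a
  T1 -> b
  T2 -> d
  T3 -> c
  X4 -> T0 B
  X5 -> T0 B

CYK table (by increasing span) — only the sub-triangle for w[0..2]:
  [0..0]={T2}  "d"  orig:{}
  [1..1]={T1}  "b"  orig:{}
  [2..2]={B,T0}  "a"  orig:{B}
  [0..1]=∅  "db"
  [1..2]={A}  "ba"
  [0..2]={A,S}  "dba"

Original NTs in T[0,2] deriving "dba": ["A", "S"]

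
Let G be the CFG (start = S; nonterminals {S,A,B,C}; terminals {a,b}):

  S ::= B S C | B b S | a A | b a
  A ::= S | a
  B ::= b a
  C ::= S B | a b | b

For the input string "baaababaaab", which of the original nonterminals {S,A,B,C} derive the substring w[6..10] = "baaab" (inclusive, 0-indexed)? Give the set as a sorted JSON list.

Convert to CNF:
  S -> B X4 | B X5 | T0 T1 | T1 A
  A -> B X2 | B X3 | T0 T1 | T1 A | a
  B -> T0 T1
  C -> S B | T1 T0 | b
  T0 -> b
  T1 -> a
  X2 -> S C
  X3 -> T0 S
  X4 -> S C
  X5 -> T0 S

Fill CYK table bottom-up (cells [i..j] with 6 ≤ i ≤ j ≤ 10 only):
  cell(6,6) b: {C,T0}  orig:{C}
  cell(7,7) a: {A,T1}  orig:{A}
  cell(8,8) a: {A,T1}  orig:{A}
  cell(9,9) a: {A,T1}  orig:{A}
  cell(10,10) b: {C,T0}  orig:{C}
  cell(6,7) ba: {A,B,S}
  cell(7,8) aa: {A,S}
  cell(8,9) aa: {A,S}
  cell(9,10) ab: {C}
  cell(6,8) baa: {X3,X5}  orig:{}
  cell(7,9) aaa: {A,S}
  cell(8,10) aab: {X2,X4}  orig:{}
  cell(6,9) baaa: {X3,X5}  orig:{}
  cell(7,10) aaab: {X2,X4}  orig:{}
  cell(6,10) baaab: {A,S}

Original NTs in T[6,10] deriving "baaab": ["A", "S"]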